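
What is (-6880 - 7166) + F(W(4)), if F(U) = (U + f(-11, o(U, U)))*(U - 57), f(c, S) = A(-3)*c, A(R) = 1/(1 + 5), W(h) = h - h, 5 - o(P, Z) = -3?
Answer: -27883/2 ≈ -13942.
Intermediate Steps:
o(P, Z) = 8 (o(P, Z) = 5 - 1*(-3) = 5 + 3 = 8)
W(h) = 0
A(R) = 1/6
f(c, S) = c/6
F(U) = (-57 + U)*(-11/6 + U) (F(U) = (U + (1/6)*(-11))*(U - 57) = (U - 11/6)*(-57 + U) = (-11/6 + U)*(-57 + U) = (-57 + U)*(-11/6 + U))
(-6880 - 7166) + F(W(4)) = (-6880 - 7166) + (209/2 + 0**2 - 353/6*0) = -14046 + (209/2 + 0 + 0) = -14046 + 209/2 = -27883/2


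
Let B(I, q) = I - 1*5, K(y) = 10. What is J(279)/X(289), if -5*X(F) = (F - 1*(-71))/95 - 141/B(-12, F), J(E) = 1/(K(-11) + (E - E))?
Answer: -323/7806 ≈ -0.041378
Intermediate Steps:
J(E) = ⅒ (J(E) = 1/(10 + (E - E)) = 1/(10 + 0) = 1/10 = ⅒)
B(I, q) = -5 + I (B(I, q) = I - 5 = -5 + I)
X(F) = -14602/8075 - F/475 (X(F) = -((F - 1*(-71))/95 - 141/(-5 - 12))/5 = -((F + 71)*(1/95) - 141/(-17))/5 = -((71 + F)*(1/95) - 141*(-1/17))/5 = -((71/95 + F/95) + 141/17)/5 = -(14602/1615 + F/95)/5 = -14602/8075 - F/475)
J(279)/X(289) = 1/(10*(-14602/8075 - 1/475*289)) = 1/(10*(-14602/8075 - 289/475)) = 1/(10*(-3903/1615)) = (⅒)*(-1615/3903) = -323/7806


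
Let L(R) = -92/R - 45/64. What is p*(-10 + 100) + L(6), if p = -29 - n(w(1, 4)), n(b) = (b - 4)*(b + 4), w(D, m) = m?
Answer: -504199/192 ≈ -2626.0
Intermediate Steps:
n(b) = (-4 + b)*(4 + b)
p = -29 (p = -29 - (-16 + 4**2) = -29 - (-16 + 16) = -29 - 1*0 = -29 + 0 = -29)
L(R) = -45/64 - 92/R (L(R) = -92/R - 45*1/64 = -92/R - 45/64 = -45/64 - 92/R)
p*(-10 + 100) + L(6) = -29*(-10 + 100) + (-45/64 - 92/6) = -29*90 + (-45/64 - 92*1/6) = -2610 + (-45/64 - 46/3) = -2610 - 3079/192 = -504199/192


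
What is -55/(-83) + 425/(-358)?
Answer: -15585/29714 ≈ -0.52450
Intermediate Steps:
-55/(-83) + 425/(-358) = -55*(-1/83) + 425*(-1/358) = 55/83 - 425/358 = -15585/29714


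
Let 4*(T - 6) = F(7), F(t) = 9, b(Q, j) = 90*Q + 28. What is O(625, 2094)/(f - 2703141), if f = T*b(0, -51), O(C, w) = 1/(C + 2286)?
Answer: -1/7868171010 ≈ -1.2709e-10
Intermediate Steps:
b(Q, j) = 28 + 90*Q
T = 33/4 (T = 6 + (¼)*9 = 6 + 9/4 = 33/4 ≈ 8.2500)
O(C, w) = 1/(2286 + C)
f = 231 (f = 33*(28 + 90*0)/4 = 33*(28 + 0)/4 = (33/4)*28 = 231)
O(625, 2094)/(f - 2703141) = 1/((2286 + 625)*(231 - 2703141)) = 1/(2911*(-2702910)) = (1/2911)*(-1/2702910) = -1/7868171010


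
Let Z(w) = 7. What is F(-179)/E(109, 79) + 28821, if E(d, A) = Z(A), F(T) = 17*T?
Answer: 198704/7 ≈ 28386.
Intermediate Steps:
E(d, A) = 7
F(-179)/E(109, 79) + 28821 = (17*(-179))/7 + 28821 = -3043*⅐ + 28821 = -3043/7 + 28821 = 198704/7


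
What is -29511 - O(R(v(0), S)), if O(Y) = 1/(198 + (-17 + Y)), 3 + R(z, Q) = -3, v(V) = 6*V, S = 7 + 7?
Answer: -5164426/175 ≈ -29511.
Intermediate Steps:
S = 14
R(z, Q) = -6 (R(z, Q) = -3 - 3 = -6)
O(Y) = 1/(181 + Y)
-29511 - O(R(v(0), S)) = -29511 - 1/(181 - 6) = -29511 - 1/175 = -5164426/175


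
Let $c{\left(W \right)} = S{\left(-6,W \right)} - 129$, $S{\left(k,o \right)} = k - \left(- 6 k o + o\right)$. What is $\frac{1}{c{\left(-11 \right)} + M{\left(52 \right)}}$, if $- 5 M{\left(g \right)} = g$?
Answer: $\frac{5}{1308} \approx 0.0038226$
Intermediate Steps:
$S{\left(k,o \right)} = k - o + 6 k o$ ($S{\left(k,o \right)} = k - \left(- 6 k o + o\right) = k - \left(o - 6 k o\right) = k + \left(- o + 6 k o\right) = k - o + 6 k o$)
$c{\left(W \right)} = -135 - 37 W$ ($c{\left(W \right)} = \left(-6 - W + 6 \left(-6\right) W\right) - 129 = \left(-6 - W - 36 W\right) - 129 = \left(-6 - 37 W\right) - 129 = -135 - 37 W$)
$M{\left(g \right)} = - \frac{g}{5}$
$\frac{1}{c{\left(-11 \right)} + M{\left(52 \right)}} = \frac{1}{\left(-135 - -407\right) - \frac{52}{5}} = \frac{1}{\left(-135 + 407\right) - \frac{52}{5}} = \frac{1}{272 - \frac{52}{5}} = \frac{1}{\frac{1308}{5}} = \frac{5}{1308}$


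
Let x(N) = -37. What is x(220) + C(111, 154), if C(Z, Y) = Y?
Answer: 117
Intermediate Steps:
x(220) + C(111, 154) = -37 + 154 = 117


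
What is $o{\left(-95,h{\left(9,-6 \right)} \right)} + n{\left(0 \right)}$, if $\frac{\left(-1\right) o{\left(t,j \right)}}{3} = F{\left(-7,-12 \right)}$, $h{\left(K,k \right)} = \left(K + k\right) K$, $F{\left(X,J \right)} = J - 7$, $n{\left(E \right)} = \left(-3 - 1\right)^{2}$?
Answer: $73$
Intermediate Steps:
$n{\left(E \right)} = 16$ ($n{\left(E \right)} = \left(-4\right)^{2} = 16$)
$F{\left(X,J \right)} = -7 + J$ ($F{\left(X,J \right)} = J - 7 = -7 + J$)
$h{\left(K,k \right)} = K \left(K + k\right)$
$o{\left(t,j \right)} = 57$ ($o{\left(t,j \right)} = - 3 \left(-7 - 12\right) = \left(-3\right) \left(-19\right) = 57$)
$o{\left(-95,h{\left(9,-6 \right)} \right)} + n{\left(0 \right)} = 57 + 16 = 73$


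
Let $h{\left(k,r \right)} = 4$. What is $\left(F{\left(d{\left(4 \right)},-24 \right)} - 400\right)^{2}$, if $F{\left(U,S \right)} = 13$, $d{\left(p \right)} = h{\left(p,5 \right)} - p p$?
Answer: $149769$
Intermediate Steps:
$d{\left(p \right)} = 4 - p^{2}$ ($d{\left(p \right)} = 4 - p p = 4 - p^{2}$)
$\left(F{\left(d{\left(4 \right)},-24 \right)} - 400\right)^{2} = \left(13 - 400\right)^{2} = \left(-387\right)^{2} = 149769$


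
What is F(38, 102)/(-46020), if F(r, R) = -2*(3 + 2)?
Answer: 1/4602 ≈ 0.00021730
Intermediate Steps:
F(r, R) = -10 (F(r, R) = -2*5 = -10)
F(38, 102)/(-46020) = -10/(-46020) = -10*(-1/46020) = 1/4602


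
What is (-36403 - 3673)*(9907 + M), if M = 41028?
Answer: -2041271060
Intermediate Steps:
(-36403 - 3673)*(9907 + M) = (-36403 - 3673)*(9907 + 41028) = -40076*50935 = -2041271060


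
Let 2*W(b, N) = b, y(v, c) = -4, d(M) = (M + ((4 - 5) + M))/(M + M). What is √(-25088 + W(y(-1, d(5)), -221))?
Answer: I*√25090 ≈ 158.4*I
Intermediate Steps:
d(M) = (-1 + 2*M)/(2*M) (d(M) = (M + (-1 + M))/((2*M)) = (-1 + 2*M)*(1/(2*M)) = (-1 + 2*M)/(2*M))
W(b, N) = b/2
√(-25088 + W(y(-1, d(5)), -221)) = √(-25088 + (½)*(-4)) = √(-25088 - 2) = √(-25090) = I*√25090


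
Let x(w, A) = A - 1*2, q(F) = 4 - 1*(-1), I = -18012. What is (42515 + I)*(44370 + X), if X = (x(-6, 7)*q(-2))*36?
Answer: 1109250810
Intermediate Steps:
q(F) = 5 (q(F) = 4 + 1 = 5)
x(w, A) = -2 + A (x(w, A) = A - 2 = -2 + A)
X = 900 (X = ((-2 + 7)*5)*36 = (5*5)*36 = 25*36 = 900)
(42515 + I)*(44370 + X) = (42515 - 18012)*(44370 + 900) = 24503*45270 = 1109250810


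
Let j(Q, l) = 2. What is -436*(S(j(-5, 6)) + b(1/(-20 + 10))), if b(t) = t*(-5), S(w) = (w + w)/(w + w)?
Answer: -654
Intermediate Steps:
S(w) = 1 (S(w) = (2*w)/((2*w)) = (2*w)*(1/(2*w)) = 1)
b(t) = -5*t
-436*(S(j(-5, 6)) + b(1/(-20 + 10))) = -436*(1 - 5/(-20 + 10)) = -436*(1 - 5/(-10)) = -436*(1 - 5*(-⅒)) = -436*(1 + ½) = -436*3/2 = -654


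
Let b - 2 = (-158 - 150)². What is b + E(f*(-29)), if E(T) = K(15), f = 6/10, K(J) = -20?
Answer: 94846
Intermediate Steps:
f = ⅗ (f = 6*(⅒) = ⅗ ≈ 0.60000)
E(T) = -20
b = 94866 (b = 2 + (-158 - 150)² = 2 + (-308)² = 2 + 94864 = 94866)
b + E(f*(-29)) = 94866 - 20 = 94846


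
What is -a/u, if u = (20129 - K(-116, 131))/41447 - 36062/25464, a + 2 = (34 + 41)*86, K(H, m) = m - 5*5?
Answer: 3402630259392/492398021 ≈ 6910.3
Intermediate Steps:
K(H, m) = -25 + m (K(H, m) = m - 25 = -25 + m)
a = 6448 (a = -2 + (34 + 41)*86 = -2 + 75*86 = -2 + 6450 = 6448)
u = -492398021/527703204 (u = (20129 - (-25 + 131))/41447 - 36062/25464 = (20129 - 1*106)*(1/41447) - 36062*1/25464 = (20129 - 106)*(1/41447) - 18031/12732 = 20023*(1/41447) - 18031/12732 = 20023/41447 - 18031/12732 = -492398021/527703204 ≈ -0.93310)
-a/u = -6448/(-492398021/527703204) = -6448*(-527703204)/492398021 = -1*(-3402630259392/492398021) = 3402630259392/492398021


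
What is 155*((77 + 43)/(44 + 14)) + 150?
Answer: 13650/29 ≈ 470.69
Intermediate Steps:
155*((77 + 43)/(44 + 14)) + 150 = 155*(120/58) + 150 = 155*(120*(1/58)) + 150 = 155*(60/29) + 150 = 9300/29 + 150 = 13650/29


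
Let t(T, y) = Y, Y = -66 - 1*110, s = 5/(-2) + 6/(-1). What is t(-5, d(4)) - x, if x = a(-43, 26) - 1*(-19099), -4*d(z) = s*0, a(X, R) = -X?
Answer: -19318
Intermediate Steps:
s = -17/2 (s = 5*(-½) + 6*(-1) = -5/2 - 6 = -17/2 ≈ -8.5000)
d(z) = 0 (d(z) = -(-17)*0/8 = -¼*0 = 0)
x = 19142 (x = -1*(-43) - 1*(-19099) = 43 + 19099 = 19142)
Y = -176 (Y = -66 - 110 = -176)
t(T, y) = -176
t(-5, d(4)) - x = -176 - 1*19142 = -176 - 19142 = -19318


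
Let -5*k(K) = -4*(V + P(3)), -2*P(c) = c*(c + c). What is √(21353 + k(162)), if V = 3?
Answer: √533705/5 ≈ 146.11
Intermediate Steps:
P(c) = -c² (P(c) = -c*(c + c)/2 = -c*2*c/2 = -c²)
k(K) = -24/5 (k(K) = -(-4)*(3 - 1*3²)/5 = -(-4)*(3 - 1*9)/5 = -(-4)*(3 - 9)/5 = -(-4)*(-6)/5 = -⅕*24 = -24/5)
√(21353 + k(162)) = √(21353 - 24/5) = √(106741/5) = √533705/5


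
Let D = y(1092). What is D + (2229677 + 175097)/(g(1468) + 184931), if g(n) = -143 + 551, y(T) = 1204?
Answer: 225552930/185339 ≈ 1217.0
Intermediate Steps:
g(n) = 408
D = 1204
D + (2229677 + 175097)/(g(1468) + 184931) = 1204 + (2229677 + 175097)/(408 + 184931) = 1204 + 2404774/185339 = 225552930/185339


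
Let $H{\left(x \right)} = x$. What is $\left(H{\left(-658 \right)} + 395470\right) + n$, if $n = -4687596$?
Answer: $-4292784$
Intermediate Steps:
$\left(H{\left(-658 \right)} + 395470\right) + n = \left(-658 + 395470\right) - 4687596 = 394812 - 4687596 = -4292784$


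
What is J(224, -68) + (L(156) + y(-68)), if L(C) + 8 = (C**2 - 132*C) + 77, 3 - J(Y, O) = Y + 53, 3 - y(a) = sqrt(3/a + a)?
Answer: 3542 - I*sqrt(78659)/34 ≈ 3542.0 - 8.2489*I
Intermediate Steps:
y(a) = 3 - sqrt(a + 3/a) (y(a) = 3 - sqrt(3/a + a) = 3 - sqrt(a + 3/a))
J(Y, O) = -50 - Y (J(Y, O) = 3 - (Y + 53) = 3 - (53 + Y) = 3 + (-53 - Y) = -50 - Y)
L(C) = 69 + C**2 - 132*C (L(C) = -8 + ((C**2 - 132*C) + 77) = -8 + (77 + C**2 - 132*C) = 69 + C**2 - 132*C)
J(224, -68) + (L(156) + y(-68)) = (-50 - 1*224) + ((69 + 156**2 - 132*156) + (3 - sqrt(-68 + 3/(-68)))) = (-50 - 224) + ((69 + 24336 - 20592) + (3 - sqrt(-68 + 3*(-1/68)))) = -274 + (3813 + (3 - sqrt(-68 - 3/68))) = -274 + (3813 + (3 - sqrt(-4627/68))) = -274 + (3813 + (3 - I*sqrt(78659)/34)) = -274 + (3816 - I*sqrt(78659)/34) = 3542 - I*sqrt(78659)/34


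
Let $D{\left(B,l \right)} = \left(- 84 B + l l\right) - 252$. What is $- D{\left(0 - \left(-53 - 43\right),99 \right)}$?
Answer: $-1485$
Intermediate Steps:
$D{\left(B,l \right)} = -252 + l^{2} - 84 B$ ($D{\left(B,l \right)} = \left(- 84 B + l^{2}\right) - 252 = \left(l^{2} - 84 B\right) - 252 = -252 + l^{2} - 84 B$)
$- D{\left(0 - \left(-53 - 43\right),99 \right)} = - (-252 + 99^{2} - 84 \left(0 - \left(-53 - 43\right)\right)) = - (-252 + 9801 - 84 \left(0 - -96\right)) = - (-252 + 9801 - 84 \left(0 + 96\right)) = - (-252 + 9801 - 8064) = \left(-1\right) 1485 = -1485$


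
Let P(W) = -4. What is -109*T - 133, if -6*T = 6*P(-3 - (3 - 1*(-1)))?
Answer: -569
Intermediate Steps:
T = 4 (T = -(-4) = -⅙*(-24) = 4)
-109*T - 133 = -109*4 - 133 = -436 - 133 = -569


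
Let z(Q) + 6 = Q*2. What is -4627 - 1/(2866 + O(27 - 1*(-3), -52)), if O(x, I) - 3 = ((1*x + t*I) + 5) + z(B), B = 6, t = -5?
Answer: -14667591/3170 ≈ -4627.0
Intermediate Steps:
z(Q) = -6 + 2*Q (z(Q) = -6 + Q*2 = -6 + 2*Q)
O(x, I) = 14 + x - 5*I (O(x, I) = 3 + (((1*x - 5*I) + 5) + (-6 + 2*6)) = 3 + (((x - 5*I) + 5) + (-6 + 12)) = 3 + ((5 + x - 5*I) + 6) = 3 + (11 + x - 5*I) = 14 + x - 5*I)
-4627 - 1/(2866 + O(27 - 1*(-3), -52)) = -4627 - 1/(2866 + (14 + (27 - 1*(-3)) - 5*(-52))) = -4627 - 1/(2866 + (14 + (27 + 3) + 260)) = -4627 - 1/(2866 + (14 + 30 + 260)) = -4627 - 1/(2866 + 304) = -4627 - 1/3170 = -14667591/3170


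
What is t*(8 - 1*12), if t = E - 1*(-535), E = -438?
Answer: -388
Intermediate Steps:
t = 97 (t = -438 - 1*(-535) = -438 + 535 = 97)
t*(8 - 1*12) = 97*(8 - 1*12) = 97*(8 - 12) = 97*(-4) = -388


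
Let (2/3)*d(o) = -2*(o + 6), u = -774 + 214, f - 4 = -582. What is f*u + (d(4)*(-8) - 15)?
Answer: 323905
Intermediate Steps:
f = -578 (f = 4 - 582 = -578)
u = -560
d(o) = -18 - 3*o (d(o) = 3*(-2*(o + 6))/2 = 3*(-2*(6 + o))/2 = 3*(-12 - 2*o)/2 = -18 - 3*o)
f*u + (d(4)*(-8) - 15) = -578*(-560) + ((-18 - 3*4)*(-8) - 15) = 323680 + ((-18 - 12)*(-8) - 15) = 323680 + (-30*(-8) - 15) = 323680 + (240 - 15) = 323680 + 225 = 323905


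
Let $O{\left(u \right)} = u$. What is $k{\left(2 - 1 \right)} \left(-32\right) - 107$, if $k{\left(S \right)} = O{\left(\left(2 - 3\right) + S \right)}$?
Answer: $-107$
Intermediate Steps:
$k{\left(S \right)} = -1 + S$ ($k{\left(S \right)} = \left(2 - 3\right) + S = -1 + S$)
$k{\left(2 - 1 \right)} \left(-32\right) - 107 = \left(-1 + \left(2 - 1\right)\right) \left(-32\right) - 107 = \left(-1 + 1\right) \left(-32\right) - 107 = 0 \left(-32\right) - 107 = 0 - 107 = -107$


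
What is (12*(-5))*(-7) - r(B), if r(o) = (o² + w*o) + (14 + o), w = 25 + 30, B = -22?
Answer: 1154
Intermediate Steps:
w = 55
r(o) = 14 + o² + 56*o (r(o) = (o² + 55*o) + (14 + o) = 14 + o² + 56*o)
(12*(-5))*(-7) - r(B) = (12*(-5))*(-7) - (14 + (-22)² + 56*(-22)) = -60*(-7) - (14 + 484 - 1232) = 420 - 1*(-734) = 420 + 734 = 1154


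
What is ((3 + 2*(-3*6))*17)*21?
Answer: -11781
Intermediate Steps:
((3 + 2*(-3*6))*17)*21 = ((3 + 2*(-18))*17)*21 = ((3 - 36)*17)*21 = -33*17*21 = -561*21 = -11781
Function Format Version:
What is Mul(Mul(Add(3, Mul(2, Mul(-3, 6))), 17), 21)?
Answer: -11781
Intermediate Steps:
Mul(Mul(Add(3, Mul(2, Mul(-3, 6))), 17), 21) = Mul(Mul(Add(3, Mul(2, -18)), 17), 21) = Mul(Mul(Add(3, -36), 17), 21) = Mul(Mul(-33, 17), 21) = Mul(-561, 21) = -11781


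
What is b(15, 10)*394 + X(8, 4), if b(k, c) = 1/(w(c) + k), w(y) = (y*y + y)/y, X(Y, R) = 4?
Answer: 249/13 ≈ 19.154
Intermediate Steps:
w(y) = (y + y²)/y (w(y) = (y² + y)/y = (y + y²)/y)
b(k, c) = 1/(1 + c + k) (b(k, c) = 1/((1 + c) + k) = 1/(1 + c + k))
b(15, 10)*394 + X(8, 4) = 394/(1 + 10 + 15) + 4 = 394/26 + 4 = (1/26)*394 + 4 = 197/13 + 4 = 249/13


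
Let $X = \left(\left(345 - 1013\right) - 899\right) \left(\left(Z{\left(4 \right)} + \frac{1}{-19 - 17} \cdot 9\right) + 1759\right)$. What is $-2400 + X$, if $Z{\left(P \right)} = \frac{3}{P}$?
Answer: $- \frac{5519073}{2} \approx -2.7595 \cdot 10^{6}$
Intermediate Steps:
$X = - \frac{5514273}{2}$ ($X = \left(\left(345 - 1013\right) - 899\right) \left(\left(\frac{3}{4} + \frac{1}{-19 - 17} \cdot 9\right) + 1759\right) = \left(\left(345 - 1013\right) - 899\right) \left(\left(3 \cdot \frac{1}{4} + \frac{1}{-36} \cdot 9\right) + 1759\right) = \left(-668 - 899\right) \left(\left(\frac{3}{4} - \frac{1}{4}\right) + 1759\right) = - 1567 \left(\left(\frac{3}{4} - \frac{1}{4}\right) + 1759\right) = - 1567 \left(\frac{1}{2} + 1759\right) = \left(-1567\right) \frac{3519}{2} = - \frac{5514273}{2} \approx -2.7571 \cdot 10^{6}$)
$-2400 + X = -2400 - \frac{5514273}{2} = - \frac{5519073}{2}$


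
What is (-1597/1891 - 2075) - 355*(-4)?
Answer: -1240202/1891 ≈ -655.84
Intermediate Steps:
(-1597/1891 - 2075) - 355*(-4) = (-1597*1/1891 - 2075) + 1420 = (-1597/1891 - 2075) + 1420 = -3925422/1891 + 1420 = -1240202/1891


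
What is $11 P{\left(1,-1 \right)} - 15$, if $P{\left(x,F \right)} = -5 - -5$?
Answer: $-15$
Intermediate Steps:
$P{\left(x,F \right)} = 0$ ($P{\left(x,F \right)} = -5 + 5 = 0$)
$11 P{\left(1,-1 \right)} - 15 = 11 \cdot 0 - 15 = 0 - 15 = -15$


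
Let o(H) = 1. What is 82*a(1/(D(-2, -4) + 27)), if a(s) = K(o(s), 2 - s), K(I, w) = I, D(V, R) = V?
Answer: 82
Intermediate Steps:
a(s) = 1
82*a(1/(D(-2, -4) + 27)) = 82*1 = 82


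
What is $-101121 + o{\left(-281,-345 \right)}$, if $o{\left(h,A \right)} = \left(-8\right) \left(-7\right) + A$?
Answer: $-101410$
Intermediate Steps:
$o{\left(h,A \right)} = 56 + A$
$-101121 + o{\left(-281,-345 \right)} = -101121 + \left(56 - 345\right) = -101121 - 289 = -101410$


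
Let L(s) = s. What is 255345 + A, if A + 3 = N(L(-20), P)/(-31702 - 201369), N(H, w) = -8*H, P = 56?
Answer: 59512815122/233071 ≈ 2.5534e+5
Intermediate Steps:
A = -699373/233071 (A = -3 + (-8*(-20))/(-31702 - 201369) = -3 + 160/(-233071) = -3 + 160*(-1/233071) = -3 - 160/233071 = -699373/233071 ≈ -3.0007)
255345 + A = 255345 - 699373/233071 = 59512815122/233071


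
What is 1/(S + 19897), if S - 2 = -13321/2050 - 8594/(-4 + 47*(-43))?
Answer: 166050/3303854657 ≈ 5.0259e-5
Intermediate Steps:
S = -42193/166050 (S = 2 + (-13321/2050 - 8594/(-4 + 47*(-43))) = 2 + (-13321*1/2050 - 8594/(-4 - 2021)) = 2 + (-13321/2050 - 8594/(-2025)) = 2 + (-13321/2050 - 8594*(-1/2025)) = 2 + (-13321/2050 + 8594/2025) = 2 - 374293/166050 = -42193/166050 ≈ -0.25410)
1/(S + 19897) = 1/(-42193/166050 + 19897) = 1/(3303854657/166050) = 166050/3303854657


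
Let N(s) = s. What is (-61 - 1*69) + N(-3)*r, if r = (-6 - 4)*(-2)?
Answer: -190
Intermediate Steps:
r = 20 (r = -10*(-2) = 20)
(-61 - 1*69) + N(-3)*r = (-61 - 1*69) - 3*20 = (-61 - 69) - 60 = -130 - 60 = -190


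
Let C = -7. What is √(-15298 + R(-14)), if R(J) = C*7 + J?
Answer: I*√15361 ≈ 123.94*I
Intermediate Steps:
R(J) = -49 + J (R(J) = -7*7 + J = -49 + J)
√(-15298 + R(-14)) = √(-15298 + (-49 - 14)) = √(-15298 - 63) = √(-15361) = I*√15361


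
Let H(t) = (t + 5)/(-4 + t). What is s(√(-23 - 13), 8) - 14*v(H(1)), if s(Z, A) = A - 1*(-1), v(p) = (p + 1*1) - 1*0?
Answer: 23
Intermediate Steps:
H(t) = (5 + t)/(-4 + t)
v(p) = 1 + p (v(p) = (p + 1) + 0 = (1 + p) + 0 = 1 + p)
s(Z, A) = 1 + A (s(Z, A) = A + 1 = 1 + A)
s(√(-23 - 13), 8) - 14*v(H(1)) = (1 + 8) - 14*(1 + (5 + 1)/(-4 + 1)) = 9 - 14*(1 + 6/(-3)) = 9 - 14*(1 - ⅓*6) = 9 - 14*(1 - 2) = 9 - 14*(-1) = 9 - 1*(-14) = 9 + 14 = 23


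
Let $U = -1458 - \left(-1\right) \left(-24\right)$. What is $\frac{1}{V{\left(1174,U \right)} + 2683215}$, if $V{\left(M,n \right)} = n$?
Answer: $\frac{1}{2681733} \approx 3.7289 \cdot 10^{-7}$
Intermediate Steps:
$U = -1482$ ($U = -1458 - 24 = -1482$)
$\frac{1}{V{\left(1174,U \right)} + 2683215} = \frac{1}{-1482 + 2683215} = \frac{1}{2681733}$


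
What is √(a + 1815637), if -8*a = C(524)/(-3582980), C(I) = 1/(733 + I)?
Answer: √147315464363268872973203730/9007611720 ≈ 1347.5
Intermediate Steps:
a = 1/36030446880 (a = -1/(8*(733 + 524)*(-3582980)) = -(-1)/(8*1257*3582980) = -(-1)/(10056*3582980) = -⅛*(-1/4503805860) = 1/36030446880 ≈ 2.7754e-11)
√(a + 1815637) = √(1/36030446880 + 1815637) = √(65418212481862561/36030446880) = √147315464363268872973203730/9007611720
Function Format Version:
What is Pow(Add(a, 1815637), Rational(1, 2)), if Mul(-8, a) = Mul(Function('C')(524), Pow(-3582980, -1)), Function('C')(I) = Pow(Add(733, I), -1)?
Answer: Mul(Rational(1, 9007611720), Pow(147315464363268872973203730, Rational(1, 2))) ≈ 1347.5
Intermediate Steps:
a = Rational(1, 36030446880) (a = Mul(Rational(-1, 8), Mul(Pow(Add(733, 524), -1), Pow(-3582980, -1))) = Mul(Rational(-1, 8), Mul(Pow(1257, -1), Rational(-1, 3582980))) = Mul(Rational(-1, 8), Mul(Rational(1, 1257), Rational(-1, 3582980))) = Mul(Rational(-1, 8), Rational(-1, 4503805860)) = Rational(1, 36030446880) ≈ 2.7754e-11)
Pow(Add(a, 1815637), Rational(1, 2)) = Pow(Add(Rational(1, 36030446880), 1815637), Rational(1, 2)) = Pow(Rational(65418212481862561, 36030446880), Rational(1, 2)) = Mul(Rational(1, 9007611720), Pow(147315464363268872973203730, Rational(1, 2)))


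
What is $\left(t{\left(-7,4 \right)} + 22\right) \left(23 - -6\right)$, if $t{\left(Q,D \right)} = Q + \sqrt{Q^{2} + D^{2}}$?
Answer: $435 + 29 \sqrt{65} \approx 668.81$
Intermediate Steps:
$t{\left(Q,D \right)} = Q + \sqrt{D^{2} + Q^{2}}$
$\left(t{\left(-7,4 \right)} + 22\right) \left(23 - -6\right) = \left(\left(-7 + \sqrt{4^{2} + \left(-7\right)^{2}}\right) + 22\right) \left(23 - -6\right) = \left(\left(-7 + \sqrt{16 + 49}\right) + 22\right) \left(23 + 6\right) = \left(\left(-7 + \sqrt{65}\right) + 22\right) 29 = \left(15 + \sqrt{65}\right) 29 = 435 + 29 \sqrt{65}$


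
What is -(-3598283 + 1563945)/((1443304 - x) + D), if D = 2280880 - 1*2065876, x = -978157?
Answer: 2034338/2636465 ≈ 0.77162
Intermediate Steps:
D = 215004 (D = 2280880 - 2065876 = 215004)
-(-3598283 + 1563945)/((1443304 - x) + D) = -(-3598283 + 1563945)/((1443304 - 1*(-978157)) + 215004) = -(-2034338)/((1443304 + 978157) + 215004) = -(-2034338)/(2421461 + 215004) = -(-2034338)/2636465 = -1*(-2034338/2636465) = 2034338/2636465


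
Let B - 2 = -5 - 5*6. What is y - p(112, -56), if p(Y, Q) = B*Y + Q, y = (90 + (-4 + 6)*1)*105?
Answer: 13412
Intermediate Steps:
B = -33 (B = 2 + (-5 - 5*6) = 2 + (-5 - 30) = 2 - 35 = -33)
y = 9660 (y = (90 + 2*1)*105 = (90 + 2)*105 = 92*105 = 9660)
p(Y, Q) = Q - 33*Y (p(Y, Q) = -33*Y + Q = Q - 33*Y)
y - p(112, -56) = 9660 - (-56 - 33*112) = 9660 - (-56 - 3696) = 9660 - 1*(-3752) = 9660 + 3752 = 13412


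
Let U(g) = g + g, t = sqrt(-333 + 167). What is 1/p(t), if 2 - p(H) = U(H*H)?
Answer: 1/334 ≈ 0.0029940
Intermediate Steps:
t = I*sqrt(166) (t = sqrt(-166) = I*sqrt(166) ≈ 12.884*I)
U(g) = 2*g
p(H) = 2 - 2*H**2 (p(H) = 2 - 2*H*H = 2 - 2*H**2)
1/p(t) = 1/(2 - 2*(I*sqrt(166))**2) = 1/(2 - 2*(-166)) = 1/(2 + 332) = 1/334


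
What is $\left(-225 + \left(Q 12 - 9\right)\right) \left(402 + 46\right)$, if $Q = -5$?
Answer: $-131712$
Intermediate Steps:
$\left(-225 + \left(Q 12 - 9\right)\right) \left(402 + 46\right) = \left(-225 - 69\right) \left(402 + 46\right) = \left(-225 - 69\right) 448 = \left(-294\right) 448 = -131712$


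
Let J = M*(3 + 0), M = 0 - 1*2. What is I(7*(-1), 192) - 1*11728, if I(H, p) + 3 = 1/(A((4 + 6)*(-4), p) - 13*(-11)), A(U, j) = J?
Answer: -1607146/137 ≈ -11731.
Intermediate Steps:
M = -2 (M = 0 - 2 = -2)
J = -6 (J = -2*(3 + 0) = -2*3 = -6)
A(U, j) = -6
I(H, p) = -410/137 (I(H, p) = -3 + 1/(-6 - 13*(-11)) = -3 + 1/(-6 + 143) = -3 + 1/137 = -410/137)
I(7*(-1), 192) - 1*11728 = -410/137 - 1*11728 = -410/137 - 11728 = -1607146/137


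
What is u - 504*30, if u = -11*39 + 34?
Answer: -15515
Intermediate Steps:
u = -395 (u = -429 + 34 = -395)
u - 504*30 = -395 - 504*30 = -395 - 1*15120 = -395 - 15120 = -15515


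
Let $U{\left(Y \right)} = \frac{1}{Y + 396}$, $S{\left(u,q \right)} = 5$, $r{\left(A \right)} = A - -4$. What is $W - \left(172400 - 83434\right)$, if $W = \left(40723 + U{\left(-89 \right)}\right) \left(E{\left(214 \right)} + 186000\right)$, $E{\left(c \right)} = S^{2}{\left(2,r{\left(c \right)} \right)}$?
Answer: $\frac{2325650168488}{307} \approx 7.5754 \cdot 10^{9}$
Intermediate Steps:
$r{\left(A \right)} = 4 + A$ ($r{\left(A \right)} = A + 4 = 4 + A$)
$E{\left(c \right)} = 25$ ($E{\left(c \right)} = 5^{2} = 25$)
$U{\left(Y \right)} = \frac{1}{396 + Y}$
$W = \frac{2325677481050}{307}$ ($W = \left(40723 + \frac{1}{396 - 89}\right) \left(25 + 186000\right) = \left(40723 + \frac{1}{307}\right) 186025 = \frac{12501962}{307} \cdot 186025 = \frac{2325677481050}{307} \approx 7.5755 \cdot 10^{9}$)
$W - \left(172400 - 83434\right) = \frac{2325677481050}{307} - \left(172400 - 83434\right) = \frac{2325677481050}{307} - 88966 = \frac{2325650168488}{307}$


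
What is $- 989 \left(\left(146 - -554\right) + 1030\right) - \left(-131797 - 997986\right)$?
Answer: $-581187$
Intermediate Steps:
$- 989 \left(\left(146 - -554\right) + 1030\right) - \left(-131797 - 997986\right) = - 989 \left(\left(146 + 554\right) + 1030\right) - -1129783 = - 989 \left(700 + 1030\right) + 1129783 = \left(-989\right) 1730 + 1129783 = -1710970 + 1129783 = -581187$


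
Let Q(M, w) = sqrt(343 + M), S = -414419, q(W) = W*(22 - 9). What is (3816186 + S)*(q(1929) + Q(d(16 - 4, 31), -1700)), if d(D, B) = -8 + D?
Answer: 85306111059 + 3401767*sqrt(347) ≈ 8.5369e+10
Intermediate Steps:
q(W) = 13*W (q(W) = W*13 = 13*W)
(3816186 + S)*(q(1929) + Q(d(16 - 4, 31), -1700)) = (3816186 - 414419)*(13*1929 + sqrt(343 + (-8 + (16 - 4)))) = 3401767*(25077 + sqrt(343 + (-8 + 12))) = 3401767*(25077 + sqrt(343 + 4)) = 3401767*(25077 + sqrt(347)) = 85306111059 + 3401767*sqrt(347)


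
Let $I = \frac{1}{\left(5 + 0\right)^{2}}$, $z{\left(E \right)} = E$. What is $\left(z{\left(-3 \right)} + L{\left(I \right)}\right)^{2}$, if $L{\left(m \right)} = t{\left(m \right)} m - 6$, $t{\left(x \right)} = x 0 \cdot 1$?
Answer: $81$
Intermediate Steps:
$t{\left(x \right)} = 0$ ($t{\left(x \right)} = 0 \cdot 1 = 0$)
$I = \frac{1}{25}$ ($I = \frac{1}{5^{2}} = \frac{1}{25} \approx 0.04$)
$L{\left(m \right)} = -6$ ($L{\left(m \right)} = 0 m - 6 = 0 - 6 = -6$)
$\left(z{\left(-3 \right)} + L{\left(I \right)}\right)^{2} = \left(-3 - 6\right)^{2} = \left(-9\right)^{2} = 81$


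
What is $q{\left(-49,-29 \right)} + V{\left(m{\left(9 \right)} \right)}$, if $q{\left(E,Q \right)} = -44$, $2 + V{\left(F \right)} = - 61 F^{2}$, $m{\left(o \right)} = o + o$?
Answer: $-19810$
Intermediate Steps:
$m{\left(o \right)} = 2 o$
$V{\left(F \right)} = -2 - 61 F^{2}$
$q{\left(-49,-29 \right)} + V{\left(m{\left(9 \right)} \right)} = -44 - \left(2 + 61 \left(2 \cdot 9\right)^{2}\right) = -44 - \left(2 + 61 \cdot 18^{2}\right) = -44 - 19766 = -19810$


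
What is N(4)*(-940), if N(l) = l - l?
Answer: 0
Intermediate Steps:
N(l) = 0
N(4)*(-940) = 0*(-940) = 0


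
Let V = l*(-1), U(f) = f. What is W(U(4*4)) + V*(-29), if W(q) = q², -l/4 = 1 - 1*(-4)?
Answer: -324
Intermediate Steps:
l = -20 (l = -4*(1 - 1*(-4)) = -4*(1 + 4) = -4*5 = -20)
V = 20 (V = -20*(-1) = 20)
W(U(4*4)) + V*(-29) = (4*4)² + 20*(-29) = 16² - 580 = 256 - 580 = -324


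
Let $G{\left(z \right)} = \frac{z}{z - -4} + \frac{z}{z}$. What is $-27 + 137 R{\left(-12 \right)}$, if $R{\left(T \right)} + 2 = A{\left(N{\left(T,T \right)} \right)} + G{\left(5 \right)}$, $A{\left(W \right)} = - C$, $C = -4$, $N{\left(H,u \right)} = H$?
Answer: $\frac{4141}{9} \approx 460.11$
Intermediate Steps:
$G{\left(z \right)} = 1 + \frac{z}{4 + z}$ ($G{\left(z \right)} = \frac{z}{z + 4} + 1 = \frac{z}{4 + z} + 1 = 1 + \frac{z}{4 + z}$)
$A{\left(W \right)} = 4$ ($A{\left(W \right)} = \left(-1\right) \left(-4\right) = 4$)
$R{\left(T \right)} = \frac{32}{9}$ ($R{\left(T \right)} = -2 + \left(4 + \frac{2 \left(2 + 5\right)}{4 + 5}\right) = -2 + \left(4 + 2 \cdot \frac{1}{9} \cdot 7\right) = -2 + \left(4 + \frac{14}{9}\right) = -2 + \frac{50}{9} = \frac{32}{9}$)
$-27 + 137 R{\left(-12 \right)} = -27 + 137 \cdot \frac{32}{9} = -27 + \frac{4384}{9} = \frac{4141}{9}$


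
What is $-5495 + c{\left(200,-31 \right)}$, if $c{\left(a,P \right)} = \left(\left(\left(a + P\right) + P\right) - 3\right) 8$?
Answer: $-4415$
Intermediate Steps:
$c{\left(a,P \right)} = -24 + 8 a + 16 P$ ($c{\left(a,P \right)} = \left(\left(\left(P + a\right) + P\right) - 3\right) 8 = \left(\left(a + 2 P\right) - 3\right) 8 = \left(-3 + a + 2 P\right) 8 = -24 + 8 a + 16 P$)
$-5495 + c{\left(200,-31 \right)} = -5495 + \left(-24 + 8 \cdot 200 + 16 \left(-31\right)\right) = -5495 - -1080 = -5495 + 1080 = -4415$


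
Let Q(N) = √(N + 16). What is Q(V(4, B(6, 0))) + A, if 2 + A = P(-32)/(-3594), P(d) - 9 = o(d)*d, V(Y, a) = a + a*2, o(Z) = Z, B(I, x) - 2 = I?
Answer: -8221/3594 + 2*√10 ≈ 4.0371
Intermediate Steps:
B(I, x) = 2 + I
V(Y, a) = 3*a (V(Y, a) = a + 2*a = 3*a)
Q(N) = √(16 + N)
P(d) = 9 + d² (P(d) = 9 + d*d = 9 + d²)
A = -8221/3594 (A = -2 + (9 + (-32)²)/(-3594) = -2 + (9 + 1024)*(-1/3594) = -2 + 1033*(-1/3594) = -2 - 1033/3594 = -8221/3594 ≈ -2.2874)
Q(V(4, B(6, 0))) + A = √(16 + 3*(2 + 6)) - 8221/3594 = √(16 + 3*8) - 8221/3594 = √(16 + 24) - 8221/3594 = √40 - 8221/3594 = 2*√10 - 8221/3594 = -8221/3594 + 2*√10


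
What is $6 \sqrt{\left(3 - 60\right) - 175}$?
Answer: $12 i \sqrt{58} \approx 91.389 i$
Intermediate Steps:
$6 \sqrt{\left(3 - 60\right) - 175} = 6 \sqrt{-57 - 175} = 6 \sqrt{-232} = 6 \cdot 2 i \sqrt{58} = 12 i \sqrt{58}$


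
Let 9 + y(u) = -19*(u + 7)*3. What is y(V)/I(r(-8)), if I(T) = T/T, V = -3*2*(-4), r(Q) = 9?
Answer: -1776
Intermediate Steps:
V = 24 (V = -6*(-4) = 24)
I(T) = 1
y(u) = -408 - 57*u (y(u) = -9 - 19*(u + 7)*3 = -9 - 19*(7 + u)*3 = -9 + (-133 - 19*u)*3 = -9 + (-399 - 57*u) = -408 - 57*u)
y(V)/I(r(-8)) = (-408 - 57*24)/1 = (-408 - 1368)*1 = -1776*1 = -1776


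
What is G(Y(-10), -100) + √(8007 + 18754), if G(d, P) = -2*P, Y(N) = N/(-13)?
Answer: 200 + √26761 ≈ 363.59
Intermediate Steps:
Y(N) = -N/13 (Y(N) = N*(-1/13) = -N/13)
G(Y(-10), -100) + √(8007 + 18754) = -2*(-100) + √(8007 + 18754) = 200 + √26761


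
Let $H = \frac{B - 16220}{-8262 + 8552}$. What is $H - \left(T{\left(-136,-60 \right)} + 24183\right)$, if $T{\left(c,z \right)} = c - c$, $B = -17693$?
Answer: $- \frac{7046983}{290} \approx -24300.0$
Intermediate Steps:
$T{\left(c,z \right)} = 0$
$H = - \frac{33913}{290}$ ($H = \frac{-17693 - 16220}{-8262 + 8552} = - \frac{33913}{290} \approx -116.94$)
$H - \left(T{\left(-136,-60 \right)} + 24183\right) = - \frac{33913}{290} - \left(0 + 24183\right) = - \frac{33913}{290} - 24183 = - \frac{7046983}{290}$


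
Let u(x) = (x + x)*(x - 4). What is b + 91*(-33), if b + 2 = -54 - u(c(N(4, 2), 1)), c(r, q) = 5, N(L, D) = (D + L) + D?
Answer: -3069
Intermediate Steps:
N(L, D) = L + 2*D
u(x) = 2*x*(-4 + x) (u(x) = (2*x)*(-4 + x) = 2*x*(-4 + x))
b = -66 (b = -2 + (-54 - 2*5*(-4 + 5)) = -2 + (-54 - 2*5) = -2 + (-54 - 1*10) = -2 + (-54 - 10) = -2 - 64 = -66)
b + 91*(-33) = -66 + 91*(-33) = -66 - 3003 = -3069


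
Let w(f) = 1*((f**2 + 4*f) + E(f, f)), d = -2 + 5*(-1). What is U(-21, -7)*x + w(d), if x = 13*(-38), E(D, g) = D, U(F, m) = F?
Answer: 10388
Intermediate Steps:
d = -7 (d = -2 - 5 = -7)
x = -494
w(f) = f**2 + 5*f (w(f) = 1*((f**2 + 4*f) + f) = 1*(f**2 + 5*f) = f**2 + 5*f)
U(-21, -7)*x + w(d) = -21*(-494) - 7*(5 - 7) = 10374 - 7*(-2) = 10374 + 14 = 10388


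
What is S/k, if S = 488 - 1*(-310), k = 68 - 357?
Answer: -798/289 ≈ -2.7612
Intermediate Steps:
k = -289
S = 798 (S = 488 + 310 = 798)
S/k = 798/(-289) = 798*(-1/289) = -798/289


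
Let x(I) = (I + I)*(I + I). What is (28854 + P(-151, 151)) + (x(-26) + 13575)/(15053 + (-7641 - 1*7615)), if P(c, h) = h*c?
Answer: 1212480/203 ≈ 5972.8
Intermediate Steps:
P(c, h) = c*h
x(I) = 4*I² (x(I) = (2*I)*(2*I) = 4*I²)
(28854 + P(-151, 151)) + (x(-26) + 13575)/(15053 + (-7641 - 1*7615)) = (28854 - 151*151) + (4*(-26)² + 13575)/(15053 + (-7641 - 1*7615)) = (28854 - 22801) + (4*676 + 13575)/(15053 + (-7641 - 7615)) = 6053 + (2704 + 13575)/(15053 - 15256) = 6053 + 16279/(-203) = 6053 + 16279*(-1/203) = 6053 - 16279/203 = 1212480/203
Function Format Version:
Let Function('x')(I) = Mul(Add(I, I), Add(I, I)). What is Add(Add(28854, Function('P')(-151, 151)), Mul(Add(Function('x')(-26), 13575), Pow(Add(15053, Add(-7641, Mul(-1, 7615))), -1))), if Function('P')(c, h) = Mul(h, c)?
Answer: Rational(1212480, 203) ≈ 5972.8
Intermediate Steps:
Function('P')(c, h) = Mul(c, h)
Function('x')(I) = Mul(4, Pow(I, 2)) (Function('x')(I) = Mul(Mul(2, I), Mul(2, I)) = Mul(4, Pow(I, 2)))
Add(Add(28854, Function('P')(-151, 151)), Mul(Add(Function('x')(-26), 13575), Pow(Add(15053, Add(-7641, Mul(-1, 7615))), -1))) = Add(Add(28854, Mul(-151, 151)), Mul(Add(Mul(4, Pow(-26, 2)), 13575), Pow(Add(15053, Add(-7641, Mul(-1, 7615))), -1))) = Add(Add(28854, -22801), Mul(Add(Mul(4, 676), 13575), Pow(Add(15053, Add(-7641, -7615)), -1))) = Add(6053, Mul(Add(2704, 13575), Pow(Add(15053, -15256), -1))) = Add(6053, Mul(16279, Pow(-203, -1))) = Add(6053, Mul(16279, Rational(-1, 203))) = Add(6053, Rational(-16279, 203)) = Rational(1212480, 203)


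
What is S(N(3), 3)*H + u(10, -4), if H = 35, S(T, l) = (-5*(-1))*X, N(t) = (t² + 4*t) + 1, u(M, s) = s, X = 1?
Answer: 171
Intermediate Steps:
N(t) = 1 + t² + 4*t
S(T, l) = 5 (S(T, l) = -5*(-1)*1 = 5*1 = 5)
S(N(3), 3)*H + u(10, -4) = 5*35 - 4 = 175 - 4 = 171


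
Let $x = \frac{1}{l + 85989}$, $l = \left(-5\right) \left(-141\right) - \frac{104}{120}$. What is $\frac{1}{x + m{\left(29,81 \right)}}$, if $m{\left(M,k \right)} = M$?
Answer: $\frac{1300397}{37711528} \approx 0.034483$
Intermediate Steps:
$l = \frac{10562}{15}$ ($l = 705 - \frac{13}{15} = \frac{10562}{15} \approx 704.13$)
$x = \frac{15}{1300397}$ ($x = \frac{1}{\frac{10562}{15} + 85989} = \frac{1}{\frac{1300397}{15}} = \frac{15}{1300397} \approx 1.1535 \cdot 10^{-5}$)
$\frac{1}{x + m{\left(29,81 \right)}} = \frac{1}{\frac{15}{1300397} + 29} = \frac{1}{\frac{37711528}{1300397}} = \frac{1300397}{37711528}$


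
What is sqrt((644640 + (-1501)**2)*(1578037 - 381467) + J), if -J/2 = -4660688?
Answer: sqrt(3467239612746) ≈ 1.8621e+6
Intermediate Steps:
J = 9321376 (J = -2*(-4660688) = 9321376)
sqrt((644640 + (-1501)**2)*(1578037 - 381467) + J) = sqrt((644640 + (-1501)**2)*(1578037 - 381467) + 9321376) = sqrt((644640 + 2253001)*1196570 + 9321376) = sqrt(2897641*1196570 + 9321376) = sqrt(3467230291370 + 9321376) = sqrt(3467239612746)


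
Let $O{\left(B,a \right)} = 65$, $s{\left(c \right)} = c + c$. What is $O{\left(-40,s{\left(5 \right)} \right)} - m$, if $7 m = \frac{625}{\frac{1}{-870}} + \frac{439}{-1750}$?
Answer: $\frac{952359189}{12250} \approx 77744.0$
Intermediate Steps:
$s{\left(c \right)} = 2 c$
$m = - \frac{951562939}{12250}$ ($m = \frac{\frac{625}{\frac{1}{-870}} + \frac{439}{-1750}}{7} = \frac{\frac{625}{- \frac{1}{870}} + 439 \left(- \frac{1}{1750}\right)}{7} = \frac{625 \left(-870\right) - \frac{439}{1750}}{7} = \frac{-543750 - \frac{439}{1750}}{7} = \frac{1}{7} \left(- \frac{951562939}{1750}\right) = - \frac{951562939}{12250} \approx -77679.0$)
$O{\left(-40,s{\left(5 \right)} \right)} - m = 65 - - \frac{951562939}{12250} = 65 + \frac{951562939}{12250} = \frac{952359189}{12250}$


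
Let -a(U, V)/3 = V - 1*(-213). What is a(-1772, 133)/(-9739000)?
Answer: 519/4869500 ≈ 0.00010658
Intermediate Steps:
a(U, V) = -639 - 3*V (a(U, V) = -3*(V - 1*(-213)) = -3*(V + 213) = -3*(213 + V) = -639 - 3*V)
a(-1772, 133)/(-9739000) = (-639 - 3*133)/(-9739000) = (-639 - 399)*(-1/9739000) = -1038*(-1/9739000) = 519/4869500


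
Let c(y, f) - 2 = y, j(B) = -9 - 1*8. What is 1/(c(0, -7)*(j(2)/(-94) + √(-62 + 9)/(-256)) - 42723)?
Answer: -1546228662272/66058967864166741 + 282752*I*√53/66058967864166741 ≈ -2.3407e-5 + 3.1161e-11*I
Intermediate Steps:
j(B) = -17 (j(B) = -9 - 8 = -17)
c(y, f) = 2 + y
1/(c(0, -7)*(j(2)/(-94) + √(-62 + 9)/(-256)) - 42723) = 1/((2 + 0)*(-17/(-94) + √(-62 + 9)/(-256)) - 42723) = 1/(2*(-17*(-1/94) + √(-53)*(-1/256)) - 42723) = 1/(2*(17/94 + (I*√53)*(-1/256)) - 42723) = 1/(2*(17/94 - I*√53/256) - 42723) = 1/((17/47 - I*√53/128) - 42723) = 1/(-2007964/47 - I*√53/128)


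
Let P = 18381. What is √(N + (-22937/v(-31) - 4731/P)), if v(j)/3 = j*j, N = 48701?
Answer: √15809796779320731/569811 ≈ 220.66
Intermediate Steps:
v(j) = 3*j² (v(j) = 3*(j*j) = 3*j²)
√(N + (-22937/v(-31) - 4731/P)) = √(48701 + (-22937/(3*(-31)²) - 4731/18381)) = √(48701 + (-22937/(3*961) - 4731*1/18381)) = √(48701 + (-22937/2883 - 1577/6127)) = √(48701 - 145081490/17664141) = √(860116249351/17664141) = √15809796779320731/569811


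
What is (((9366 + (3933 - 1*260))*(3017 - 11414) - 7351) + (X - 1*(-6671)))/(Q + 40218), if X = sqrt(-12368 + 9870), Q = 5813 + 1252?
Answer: -109489163/47283 + I*sqrt(2498)/47283 ≈ -2315.6 + 0.001057*I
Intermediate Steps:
Q = 7065
X = I*sqrt(2498) (X = sqrt(-2498) = I*sqrt(2498) ≈ 49.98*I)
(((9366 + (3933 - 1*260))*(3017 - 11414) - 7351) + (X - 1*(-6671)))/(Q + 40218) = (((9366 + (3933 - 1*260))*(3017 - 11414) - 7351) + (I*sqrt(2498) - 1*(-6671)))/(7065 + 40218) = (((9366 + (3933 - 260))*(-8397) - 7351) + (I*sqrt(2498) + 6671))/47283 = (((9366 + 3673)*(-8397) - 7351) + (6671 + I*sqrt(2498)))*(1/47283) = ((13039*(-8397) - 7351) + (6671 + I*sqrt(2498)))*(1/47283) = ((-109488483 - 7351) + (6671 + I*sqrt(2498)))*(1/47283) = (-109495834 + (6671 + I*sqrt(2498)))*(1/47283) = (-109489163 + I*sqrt(2498))*(1/47283) = -109489163/47283 + I*sqrt(2498)/47283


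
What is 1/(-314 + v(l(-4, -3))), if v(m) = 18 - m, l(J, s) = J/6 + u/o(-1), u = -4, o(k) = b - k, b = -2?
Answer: -3/898 ≈ -0.0033408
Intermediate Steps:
o(k) = -2 - k
l(J, s) = 4 + J/6 (l(J, s) = J/6 - 4/(-2 - 1*(-1)) = J*(⅙) - 4/(-2 + 1) = J/6 - 4/(-1) = J/6 - 4*(-1) = J/6 + 4 = 4 + J/6)
1/(-314 + v(l(-4, -3))) = 1/(-314 + (18 - (4 + (⅙)*(-4)))) = 1/(-314 + (18 - (4 - ⅔))) = 1/(-314 + (18 - 1*10/3)) = 1/(-314 + (18 - 10/3)) = 1/(-314 + 44/3) = 1/(-898/3) = -3/898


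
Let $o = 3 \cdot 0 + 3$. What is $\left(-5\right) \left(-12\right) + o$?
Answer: $63$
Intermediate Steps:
$o = 3$ ($o = 0 + 3 = 3$)
$\left(-5\right) \left(-12\right) + o = \left(-5\right) \left(-12\right) + 3 = 60 + 3 = 63$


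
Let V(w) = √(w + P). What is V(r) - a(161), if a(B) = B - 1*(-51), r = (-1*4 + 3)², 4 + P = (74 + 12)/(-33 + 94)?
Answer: -212 + I*√5917/61 ≈ -212.0 + 1.261*I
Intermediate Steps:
P = -158/61 (P = -4 + (74 + 12)/(-33 + 94) = -4 + 86/61 = -158/61 ≈ -2.5902)
r = 1 (r = (-4 + 3)² = (-1)² = 1)
a(B) = 51 + B (a(B) = B + 51 = 51 + B)
V(w) = √(-158/61 + w) (V(w) = √(w - 158/61) = √(-158/61 + w))
V(r) - a(161) = √(-9638 + 3721*1)/61 - (51 + 161) = √(-9638 + 3721)/61 - 1*212 = √(-5917)/61 - 212 = (I*√5917)/61 - 212 = I*√5917/61 - 212 = -212 + I*√5917/61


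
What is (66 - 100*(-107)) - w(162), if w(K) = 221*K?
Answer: -25036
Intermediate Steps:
(66 - 100*(-107)) - w(162) = (66 - 100*(-107)) - 221*162 = (66 + 10700) - 1*35802 = 10766 - 35802 = -25036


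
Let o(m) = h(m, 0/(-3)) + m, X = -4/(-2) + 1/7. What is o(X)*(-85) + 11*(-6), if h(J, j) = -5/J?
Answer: -1046/21 ≈ -49.810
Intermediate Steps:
X = 15/7 (X = -4*(-1/2) + 1*(1/7) = 2 + 1/7 = 15/7 ≈ 2.1429)
o(m) = m - 5/m (o(m) = -5/m + m = m - 5/m)
o(X)*(-85) + 11*(-6) = (15/7 - 5/15/7)*(-85) + 11*(-6) = (15/7 - 5*7/15)*(-85) - 66 = (15/7 - 7/3)*(-85) - 66 = -4/21*(-85) - 66 = 340/21 - 66 = -1046/21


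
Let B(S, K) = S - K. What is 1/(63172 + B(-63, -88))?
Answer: 1/63197 ≈ 1.5824e-5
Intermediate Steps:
1/(63172 + B(-63, -88)) = 1/(63172 + (-63 - 1*(-88))) = 1/(63172 + (-63 + 88)) = 1/(63172 + 25) = 1/63197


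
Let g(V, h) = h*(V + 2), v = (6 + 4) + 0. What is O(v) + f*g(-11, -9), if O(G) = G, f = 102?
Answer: 8272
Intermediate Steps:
v = 10 (v = 10 + 0 = 10)
g(V, h) = h*(2 + V)
O(v) + f*g(-11, -9) = 10 + 102*(-9*(2 - 11)) = 10 + 102*(-9*(-9)) = 10 + 102*81 = 10 + 8262 = 8272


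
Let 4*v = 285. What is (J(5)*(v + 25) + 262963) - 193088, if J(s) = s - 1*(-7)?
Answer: 71030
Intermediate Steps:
J(s) = 7 + s (J(s) = s + 7 = 7 + s)
v = 285/4 (v = (¼)*285 = 285/4 ≈ 71.250)
(J(5)*(v + 25) + 262963) - 193088 = ((7 + 5)*(285/4 + 25) + 262963) - 193088 = (12*(385/4) + 262963) - 193088 = (1155 + 262963) - 193088 = 264118 - 193088 = 71030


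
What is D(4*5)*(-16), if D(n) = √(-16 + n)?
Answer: -32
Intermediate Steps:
D(4*5)*(-16) = √(-16 + 4*5)*(-16) = √(-16 + 20)*(-16) = √4*(-16) = 2*(-16) = -32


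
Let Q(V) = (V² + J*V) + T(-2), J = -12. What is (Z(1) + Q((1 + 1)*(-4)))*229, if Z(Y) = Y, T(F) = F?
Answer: 36411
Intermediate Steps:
Q(V) = -2 + V² - 12*V (Q(V) = (V² - 12*V) - 2 = -2 + V² - 12*V)
(Z(1) + Q((1 + 1)*(-4)))*229 = (1 + (-2 + ((1 + 1)*(-4))² - 12*(1 + 1)*(-4)))*229 = (1 + (-2 + (2*(-4))² - 24*(-4)))*229 = (1 + (-2 + (-8)² - 12*(-8)))*229 = (1 + (-2 + 64 + 96))*229 = (1 + 158)*229 = 159*229 = 36411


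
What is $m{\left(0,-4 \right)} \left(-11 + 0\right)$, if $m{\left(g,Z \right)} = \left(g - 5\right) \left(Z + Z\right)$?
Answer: $-440$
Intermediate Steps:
$m{\left(g,Z \right)} = 2 Z \left(-5 + g\right)$ ($m{\left(g,Z \right)} = \left(-5 + g\right) 2 Z = 2 Z \left(-5 + g\right)$)
$m{\left(0,-4 \right)} \left(-11 + 0\right) = 2 \left(-4\right) \left(-5 + 0\right) \left(-11 + 0\right) = 2 \left(-4\right) \left(-5\right) \left(-11\right) = 40 \left(-11\right) = -440$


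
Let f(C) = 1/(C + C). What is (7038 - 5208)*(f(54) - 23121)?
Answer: -761605435/18 ≈ -4.2311e+7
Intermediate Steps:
f(C) = 1/(2*C)
(7038 - 5208)*(f(54) - 23121) = (7038 - 5208)*((1/2)/54 - 23121) = 1830*((1/2)*(1/54) - 23121) = 1830*(1/108 - 23121) = 1830*(-2497067/108) = -761605435/18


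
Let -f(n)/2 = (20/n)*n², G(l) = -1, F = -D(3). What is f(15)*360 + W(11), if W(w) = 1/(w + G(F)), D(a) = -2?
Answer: -2159999/10 ≈ -2.1600e+5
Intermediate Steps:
F = 2 (F = -1*(-2) = 2)
f(n) = -40*n (f(n) = -2*20/n*n² = -40*n)
W(w) = 1/(-1 + w) (W(w) = 1/(w - 1) = 1/(-1 + w))
f(15)*360 + W(11) = -40*15*360 + 1/(-1 + 11) = -600*360 + 1/10 = -216000 + ⅒ = -2159999/10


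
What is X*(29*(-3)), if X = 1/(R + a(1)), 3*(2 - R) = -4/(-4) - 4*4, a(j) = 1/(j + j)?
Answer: -58/5 ≈ -11.600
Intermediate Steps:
a(j) = 1/(2*j)
R = 7 (R = 2 - (-4/(-4) - 4*4)/3 = 2 - (-4*(-¼) - 16)/3 = 2 - (1 - 16)/3 = 2 - ⅓*(-15) = 2 + 5 = 7)
X = 2/15 (X = 1/(7 + (½)/1) = 1/(7 + (½)*1) = 1/(7 + ½) = 1/(15/2) = 2/15 ≈ 0.13333)
X*(29*(-3)) = 2*(29*(-3))/15 = (2/15)*(-87) = -58/5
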